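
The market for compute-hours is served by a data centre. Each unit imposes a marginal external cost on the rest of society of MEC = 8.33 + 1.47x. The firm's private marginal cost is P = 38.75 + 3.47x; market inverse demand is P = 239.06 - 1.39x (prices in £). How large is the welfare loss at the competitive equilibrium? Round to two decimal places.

DWL = £375.17

Market equilibrium (private): 38.75 + 3.47x = 239.06 - 1.39x → x_m = 41.2160.
Social marginal cost = private MC + MEC = 47.08 + 4.94x.
Set SMC = demand: 47.08 + 4.94x = 239.06 - 1.39x → x* = 30.3286.
Between x* and x_m the wedge SMC − demand runs linearly from 0 to MEC(x_m), so the loss is a triangle.
DWL = ½ × 10.8874 × 68.9176 = 375.1667.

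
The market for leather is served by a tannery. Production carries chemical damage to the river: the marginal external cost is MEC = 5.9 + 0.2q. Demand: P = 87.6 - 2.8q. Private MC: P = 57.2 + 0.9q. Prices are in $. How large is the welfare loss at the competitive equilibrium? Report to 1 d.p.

Market equilibrium (private): 57.2 + 0.9q = 87.6 - 2.8q → q_m = 8.2162.
Social marginal cost = private MC + MEC = 63.1 + 1.1q.
Set SMC = demand: 63.1 + 1.1q = 87.6 - 2.8q → q* = 6.2821.
The welfare-loss triangle has base |q_m − q*| and height MEC(q_m) (the vertical gap between SMC and demand is zero at q* and MEC at q_m).
DWL = ½ × 1.9341 × 7.5432 = 7.2947.

DWL = $7.3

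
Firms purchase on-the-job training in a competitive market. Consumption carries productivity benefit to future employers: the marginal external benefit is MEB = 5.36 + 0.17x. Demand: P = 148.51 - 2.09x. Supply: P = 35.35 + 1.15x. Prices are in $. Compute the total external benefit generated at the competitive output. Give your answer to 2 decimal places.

$290.89

Market equilibrium (private): 35.35 + 1.15x = 148.51 - 2.09x → x_m = 34.9259.
Total external benefit = ∫₀^{x_m} (5.36 + 0.17x) dx = 5.36×34.9259 + ½×0.17×34.9259² = 290.8874.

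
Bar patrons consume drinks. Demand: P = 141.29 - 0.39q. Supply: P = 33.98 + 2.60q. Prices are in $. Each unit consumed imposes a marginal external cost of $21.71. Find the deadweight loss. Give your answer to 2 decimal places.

Market equilibrium (private): 33.98 + 2.60q = 141.29 - 0.39q → q_m = 35.8896.
Social marginal benefit = demand − MEC = 119.58 - 0.39q.
Set SMB = MC: 119.58 - 0.39q = 33.98 + 2.60q → q* = 28.6288.
Between q* and q_m the wedge MC − SMB runs linearly from 0 to MEC(q_m), so the loss is a triangle.
DWL = ½ × 7.2608 × 21.7100 = 78.8160.

DWL = $78.82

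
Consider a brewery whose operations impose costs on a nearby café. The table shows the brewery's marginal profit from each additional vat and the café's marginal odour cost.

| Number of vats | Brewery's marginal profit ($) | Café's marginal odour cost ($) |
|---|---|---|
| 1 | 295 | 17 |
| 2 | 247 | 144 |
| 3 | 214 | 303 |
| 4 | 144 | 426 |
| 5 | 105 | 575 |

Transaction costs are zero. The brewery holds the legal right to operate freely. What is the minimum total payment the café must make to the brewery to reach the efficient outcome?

$463

Left alone the brewery would choose level 5 (marginal profit stays positive).
Efficient level: k* = 2 (marginal profit ≥ marginal odour cost through 2).
The café must at least cover the brewery's forgone profit from cutting 5→2: 214 + 144 + 105 = 463.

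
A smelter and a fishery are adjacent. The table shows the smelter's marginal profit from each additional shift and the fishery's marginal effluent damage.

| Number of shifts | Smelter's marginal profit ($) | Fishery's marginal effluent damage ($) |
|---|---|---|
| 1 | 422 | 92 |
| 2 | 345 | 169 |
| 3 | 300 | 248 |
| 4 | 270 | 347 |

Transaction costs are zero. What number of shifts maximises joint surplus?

3

Bargaining reaches the level where marginal profit last exceeds marginal effluent damage.
That holds through level 3 (300 ≥ 248) but not at 4 (270 < 347).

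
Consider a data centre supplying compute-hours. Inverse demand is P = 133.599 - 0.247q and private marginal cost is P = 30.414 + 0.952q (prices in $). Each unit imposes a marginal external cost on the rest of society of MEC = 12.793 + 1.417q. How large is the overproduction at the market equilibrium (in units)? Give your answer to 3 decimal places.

51.506 units

Market equilibrium (private): 30.414 + 0.952q = 133.599 - 0.247q → q_m = 86.0592.
Social marginal cost = private MC + MEC = 43.207 + 2.369q.
Set SMC = demand: 43.207 + 2.369q = 133.599 - 0.247q → q* = 34.5535.
Gap = |86.0592 − 34.5535| = 51.5057.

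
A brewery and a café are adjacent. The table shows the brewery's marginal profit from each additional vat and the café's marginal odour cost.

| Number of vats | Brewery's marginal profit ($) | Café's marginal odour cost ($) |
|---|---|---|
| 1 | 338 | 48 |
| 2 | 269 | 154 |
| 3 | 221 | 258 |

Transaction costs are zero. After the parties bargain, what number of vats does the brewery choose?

2

Bargaining reaches the level where marginal profit last exceeds marginal odour cost.
That holds through level 2 (269 ≥ 154) but not at 3 (221 < 258).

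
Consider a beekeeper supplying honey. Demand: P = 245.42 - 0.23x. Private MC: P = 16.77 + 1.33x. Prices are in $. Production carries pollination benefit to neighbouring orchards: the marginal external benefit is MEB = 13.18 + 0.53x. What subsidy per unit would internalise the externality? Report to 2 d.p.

Social marginal cost = private MC − MEB = 3.59 + 0.80x.
Set SMC = demand: 3.59 + 0.80x = 245.42 - 0.23x → x* = 234.7864.
The Pigouvian subsidy equals MEB at x*: 13.18 + 0.53×234.7864 = 137.6168.

subsidy = $137.62 per unit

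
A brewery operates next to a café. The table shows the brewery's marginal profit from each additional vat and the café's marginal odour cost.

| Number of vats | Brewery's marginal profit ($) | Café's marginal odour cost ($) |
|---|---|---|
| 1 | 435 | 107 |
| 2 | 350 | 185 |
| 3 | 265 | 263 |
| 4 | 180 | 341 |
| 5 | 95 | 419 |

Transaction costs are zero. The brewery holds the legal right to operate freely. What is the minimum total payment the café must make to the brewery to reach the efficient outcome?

Left alone the brewery would choose level 5 (marginal profit stays positive).
Efficient level: k* = 3 (marginal profit ≥ marginal odour cost through 3).
The café must at least cover the brewery's forgone profit from cutting 5→3: 180 + 95 = 275.

$275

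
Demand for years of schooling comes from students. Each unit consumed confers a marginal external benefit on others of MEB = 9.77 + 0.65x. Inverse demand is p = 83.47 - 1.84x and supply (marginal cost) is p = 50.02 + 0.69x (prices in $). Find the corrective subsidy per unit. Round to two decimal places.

Social marginal benefit = demand + MEB = 93.24 - 1.19x.
Set SMB = MC: 93.24 - 1.19x = 50.02 + 0.69x → x* = 22.9894.
The Pigouvian subsidy equals MEB at x*: 9.77 + 0.65×22.9894 = 24.7131.

subsidy = $24.71 per unit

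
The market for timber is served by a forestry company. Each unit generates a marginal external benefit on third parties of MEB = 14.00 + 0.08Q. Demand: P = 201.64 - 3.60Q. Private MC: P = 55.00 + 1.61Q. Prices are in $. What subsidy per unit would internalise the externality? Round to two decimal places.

Social marginal cost = private MC − MEB = 41.00 + 1.53Q.
Set SMC = demand: 41.00 + 1.53Q = 201.64 - 3.60Q → Q* = 31.3138.
The Pigouvian subsidy equals MEB at Q*: 14.00 + 0.08×31.3138 = 16.5051.

subsidy = $16.51 per unit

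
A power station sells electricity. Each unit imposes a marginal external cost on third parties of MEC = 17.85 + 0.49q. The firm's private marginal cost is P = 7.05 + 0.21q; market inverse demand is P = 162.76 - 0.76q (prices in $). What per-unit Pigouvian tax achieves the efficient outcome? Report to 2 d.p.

Social marginal cost = private MC + MEC = 24.90 + 0.70q.
Set SMC = demand: 24.90 + 0.70q = 162.76 - 0.76q → q* = 94.4247.
The Pigouvian tax equals MEC at q*: 17.85 + 0.49×94.4247 = 64.1181.

tax = $64.12 per unit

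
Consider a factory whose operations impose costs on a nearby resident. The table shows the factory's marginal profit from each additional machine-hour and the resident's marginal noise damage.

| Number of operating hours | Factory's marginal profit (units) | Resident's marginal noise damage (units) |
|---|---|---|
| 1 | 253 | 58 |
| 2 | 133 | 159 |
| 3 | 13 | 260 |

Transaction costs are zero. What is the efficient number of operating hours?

Bargaining reaches the level where marginal profit last exceeds marginal noise damage.
That holds through level 1 (253 ≥ 58) but not at 2 (133 < 159).

1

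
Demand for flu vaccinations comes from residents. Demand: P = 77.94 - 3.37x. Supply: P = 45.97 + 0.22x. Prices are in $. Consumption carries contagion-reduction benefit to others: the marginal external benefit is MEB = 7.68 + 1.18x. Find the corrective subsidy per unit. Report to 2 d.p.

Social marginal benefit = demand + MEB = 85.62 - 2.19x.
Set SMB = MC: 85.62 - 2.19x = 45.97 + 0.22x → x* = 16.4523.
The Pigouvian subsidy equals MEB at x*: 7.68 + 1.18×16.4523 = 27.0937.

subsidy = $27.09 per unit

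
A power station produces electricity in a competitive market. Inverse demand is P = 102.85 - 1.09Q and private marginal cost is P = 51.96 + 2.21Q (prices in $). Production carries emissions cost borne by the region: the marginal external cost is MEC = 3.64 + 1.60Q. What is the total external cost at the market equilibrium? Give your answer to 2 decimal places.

Market equilibrium (private): 51.96 + 2.21Q = 102.85 - 1.09Q → Q_m = 15.4212.
Total external cost = ∫₀^{Q_m} (3.64 + 1.60Q) dQ = 3.64×15.4212 + ½×1.60×15.4212² = 246.3839.

$246.38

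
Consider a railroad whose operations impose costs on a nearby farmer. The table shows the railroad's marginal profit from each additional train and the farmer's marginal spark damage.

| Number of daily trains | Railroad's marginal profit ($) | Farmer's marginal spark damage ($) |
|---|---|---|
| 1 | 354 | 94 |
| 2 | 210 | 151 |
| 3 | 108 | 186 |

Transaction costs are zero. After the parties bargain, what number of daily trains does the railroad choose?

Bargaining reaches the level where marginal profit last exceeds marginal spark damage.
That holds through level 2 (210 ≥ 151) but not at 3 (108 < 186).

2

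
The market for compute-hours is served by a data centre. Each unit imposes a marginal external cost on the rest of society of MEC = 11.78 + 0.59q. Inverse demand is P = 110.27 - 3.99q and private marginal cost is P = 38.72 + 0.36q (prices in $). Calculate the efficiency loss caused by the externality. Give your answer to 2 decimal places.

Market equilibrium (private): 38.72 + 0.36q = 110.27 - 3.99q → q_m = 16.4483.
Social marginal cost = private MC + MEC = 50.50 + 0.95q.
Set SMC = demand: 50.50 + 0.95q = 110.27 - 3.99q → q* = 12.0992.
Between q* and q_m the wedge SMC − demand runs linearly from 0 to MEC(q_m), so the loss is a triangle.
DWL = ½ × 4.3491 × 21.4845 = 46.7191.

DWL = $46.72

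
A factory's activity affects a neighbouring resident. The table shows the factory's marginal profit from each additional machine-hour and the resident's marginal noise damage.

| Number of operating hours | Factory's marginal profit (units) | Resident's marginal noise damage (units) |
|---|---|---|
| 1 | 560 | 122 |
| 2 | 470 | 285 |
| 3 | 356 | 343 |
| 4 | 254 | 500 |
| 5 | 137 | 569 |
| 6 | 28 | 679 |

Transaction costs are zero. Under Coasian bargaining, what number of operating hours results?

Bargaining reaches the level where marginal profit last exceeds marginal noise damage.
That holds through level 3 (356 ≥ 343) but not at 4 (254 < 500).

3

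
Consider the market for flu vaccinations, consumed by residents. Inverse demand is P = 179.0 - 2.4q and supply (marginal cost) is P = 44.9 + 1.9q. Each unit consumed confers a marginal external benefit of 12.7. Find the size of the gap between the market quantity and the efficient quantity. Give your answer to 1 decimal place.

Market equilibrium (private): 44.9 + 1.9q = 179.0 - 2.4q → q_m = 31.1860.
Social marginal benefit = demand + MEB = 191.7 - 2.4q.
Set SMB = MC: 191.7 - 2.4q = 44.9 + 1.9q → q* = 34.1395.
Gap = |31.1860 − 34.1395| = 2.9535.

3.0 units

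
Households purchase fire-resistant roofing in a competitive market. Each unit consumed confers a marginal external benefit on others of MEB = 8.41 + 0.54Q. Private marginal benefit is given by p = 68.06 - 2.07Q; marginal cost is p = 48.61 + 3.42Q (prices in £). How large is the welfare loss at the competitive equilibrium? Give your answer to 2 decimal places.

DWL = £10.76

Market equilibrium (private): 48.61 + 3.42Q = 68.06 - 2.07Q → Q_m = 3.5428.
Social marginal benefit = demand + MEB = 76.47 - 1.53Q.
Set SMB = MC: 76.47 - 1.53Q = 48.61 + 3.42Q → Q* = 5.6283.
Between Q* and Q_m the wedge SMB − MC runs linearly from 0 to MEB(Q_m), so the loss is a triangle.
DWL = ½ × 2.0855 × 10.3231 = 10.7644.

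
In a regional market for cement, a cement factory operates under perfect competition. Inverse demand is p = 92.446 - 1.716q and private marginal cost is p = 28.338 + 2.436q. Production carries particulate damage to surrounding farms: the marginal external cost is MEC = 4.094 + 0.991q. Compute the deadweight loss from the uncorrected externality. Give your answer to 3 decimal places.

DWL = 36.572

Market equilibrium (private): 28.338 + 2.436q = 92.446 - 1.716q → q_m = 15.4403.
Social marginal cost = private MC + MEC = 32.432 + 3.427q.
Set SMC = demand: 32.432 + 3.427q = 92.446 - 1.716q → q* = 11.6691.
Height of the DWL triangle at q_m is SMC(q_m) − demand(q_m) = MEC(q_m) = 19.3953.
DWL = ½ × 3.7712 × 19.3953 = 36.5718.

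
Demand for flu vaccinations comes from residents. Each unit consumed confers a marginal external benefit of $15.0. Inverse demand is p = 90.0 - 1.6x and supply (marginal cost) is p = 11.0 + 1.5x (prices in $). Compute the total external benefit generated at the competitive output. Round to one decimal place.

Market equilibrium (private): 11.0 + 1.5x = 90.0 - 1.6x → x_m = 25.4839.
Total external benefit = MEB × x_m = 15.0 × 25.4839 = 382.2585.

$382.3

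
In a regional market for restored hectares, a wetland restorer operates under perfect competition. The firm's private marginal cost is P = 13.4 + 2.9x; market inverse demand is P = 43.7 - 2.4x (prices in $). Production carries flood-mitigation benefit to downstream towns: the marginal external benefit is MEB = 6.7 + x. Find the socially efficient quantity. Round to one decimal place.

x* = 8.6

Social marginal cost = private MC − MEB = 6.7 + 1.9x.
Set SMC = demand: 6.7 + 1.9x = 43.7 - 2.4x → x* = 8.6047.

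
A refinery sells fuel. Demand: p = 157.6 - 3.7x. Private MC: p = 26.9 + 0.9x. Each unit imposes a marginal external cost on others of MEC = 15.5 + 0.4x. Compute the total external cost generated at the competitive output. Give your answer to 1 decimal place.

Market equilibrium (private): 26.9 + 0.9x = 157.6 - 3.7x → x_m = 28.4130.
Total external cost = ∫₀^{x_m} (15.5 + 0.4x) dx = 15.5×28.4130 + ½×0.4×28.4130² = 601.8612.

601.9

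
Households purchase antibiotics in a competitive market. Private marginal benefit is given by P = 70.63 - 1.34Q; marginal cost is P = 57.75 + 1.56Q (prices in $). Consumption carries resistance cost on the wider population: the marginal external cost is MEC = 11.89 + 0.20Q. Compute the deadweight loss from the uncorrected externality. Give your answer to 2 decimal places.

DWL = $26.34

Market equilibrium (private): 57.75 + 1.56Q = 70.63 - 1.34Q → Q_m = 4.4414.
Social marginal benefit = demand − MEC = 58.74 - 1.54Q.
Set SMB = MC: 58.74 - 1.54Q = 57.75 + 1.56Q → Q* = 0.3194.
The loss is the area between SMB and MC from Q* to Q_m; with linear curves that's a triangle of height MEC(Q_m).
DWL = ½ × 4.1220 × 12.7783 = 26.3361.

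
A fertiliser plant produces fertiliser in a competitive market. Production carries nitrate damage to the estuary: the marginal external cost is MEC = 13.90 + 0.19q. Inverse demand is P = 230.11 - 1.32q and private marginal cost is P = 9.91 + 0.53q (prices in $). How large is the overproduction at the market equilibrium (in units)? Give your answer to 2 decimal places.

Market equilibrium (private): 9.91 + 0.53q = 230.11 - 1.32q → q_m = 119.0270.
Social marginal cost = private MC + MEC = 23.81 + 0.72q.
Set SMC = demand: 23.81 + 0.72q = 230.11 - 1.32q → q* = 101.1275.
Gap = |119.0270 − 101.1275| = 17.8995.

17.90 units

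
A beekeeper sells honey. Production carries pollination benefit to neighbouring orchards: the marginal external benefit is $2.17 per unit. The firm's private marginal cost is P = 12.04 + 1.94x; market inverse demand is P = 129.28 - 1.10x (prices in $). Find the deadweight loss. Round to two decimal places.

Market equilibrium (private): 12.04 + 1.94x = 129.28 - 1.10x → x_m = 38.5658.
Social marginal cost = private MC − MEB = 9.87 + 1.94x.
Set SMC = demand: 9.87 + 1.94x = 129.28 - 1.10x → x* = 39.2796.
Height of the DWL triangle at x_m is demand(x_m) − SMC(x_m) = MEB(x_m) = 2.1700.
DWL = ½ × 0.7138 × 2.1700 = 0.7745.

DWL = $0.77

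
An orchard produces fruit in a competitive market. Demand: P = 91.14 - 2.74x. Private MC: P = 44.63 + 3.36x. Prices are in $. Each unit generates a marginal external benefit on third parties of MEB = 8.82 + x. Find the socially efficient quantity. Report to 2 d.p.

Social marginal cost = private MC − MEB = 35.81 + 2.36x.
Set SMC = demand: 35.81 + 2.36x = 91.14 - 2.74x → x* = 10.8490.

x* = 10.85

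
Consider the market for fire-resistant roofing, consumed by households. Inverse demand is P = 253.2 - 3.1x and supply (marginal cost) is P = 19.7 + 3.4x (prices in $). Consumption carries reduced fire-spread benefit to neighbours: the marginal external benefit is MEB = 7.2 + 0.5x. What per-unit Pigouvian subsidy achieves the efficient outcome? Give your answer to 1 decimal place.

subsidy = $27.3 per unit

Social marginal benefit = demand + MEB = 260.4 - 2.6x.
Set SMB = MC: 260.4 - 2.6x = 19.7 + 3.4x → x* = 40.1167.
The Pigouvian subsidy equals MEB at x*: 7.2 + 0.5×40.1167 = 27.2584.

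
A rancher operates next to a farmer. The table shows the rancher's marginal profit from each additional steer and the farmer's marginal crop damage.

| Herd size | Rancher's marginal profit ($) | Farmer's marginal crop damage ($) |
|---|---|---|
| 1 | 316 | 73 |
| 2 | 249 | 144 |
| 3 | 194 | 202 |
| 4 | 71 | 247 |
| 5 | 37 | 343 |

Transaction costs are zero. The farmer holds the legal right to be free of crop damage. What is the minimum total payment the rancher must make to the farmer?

$217

Efficient level: marginal profit ≥ marginal crop damage through level 2, so k* = 2.
With the farmer holding the right, the rancher must at least compensate total damage at k*: 73 + 144 = 217.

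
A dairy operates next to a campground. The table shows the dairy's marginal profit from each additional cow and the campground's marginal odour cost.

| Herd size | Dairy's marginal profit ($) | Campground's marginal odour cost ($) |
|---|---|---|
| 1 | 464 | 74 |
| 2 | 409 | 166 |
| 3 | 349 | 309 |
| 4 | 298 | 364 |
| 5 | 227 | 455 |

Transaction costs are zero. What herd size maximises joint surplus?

3

Bargaining reaches the level where marginal profit last exceeds marginal odour cost.
That holds through level 3 (349 ≥ 309) but not at 4 (298 < 364).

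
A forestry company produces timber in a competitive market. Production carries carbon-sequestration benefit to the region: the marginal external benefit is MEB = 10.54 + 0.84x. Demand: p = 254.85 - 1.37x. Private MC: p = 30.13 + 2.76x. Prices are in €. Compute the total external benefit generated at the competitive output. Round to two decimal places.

Market equilibrium (private): 30.13 + 2.76x = 254.85 - 1.37x → x_m = 54.4116.
Total external benefit = ∫₀^{x_m} (10.54 + 0.84x) dx = 10.54×54.4116 + ½×0.84×54.4116² = 1816.9596.

€1816.96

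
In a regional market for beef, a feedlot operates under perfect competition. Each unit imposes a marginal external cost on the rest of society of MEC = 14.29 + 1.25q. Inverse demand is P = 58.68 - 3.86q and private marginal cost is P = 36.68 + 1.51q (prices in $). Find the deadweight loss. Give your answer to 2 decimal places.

DWL = $28.46

Market equilibrium (private): 36.68 + 1.51q = 58.68 - 3.86q → q_m = 4.0968.
Social marginal cost = private MC + MEC = 50.97 + 2.76q.
Set SMC = demand: 50.97 + 2.76q = 58.68 - 3.86q → q* = 1.1647.
Height of the DWL triangle at q_m is SMC(q_m) − demand(q_m) = MEC(q_m) = 19.4110.
DWL = ½ × 2.9321 × 19.4110 = 28.4575.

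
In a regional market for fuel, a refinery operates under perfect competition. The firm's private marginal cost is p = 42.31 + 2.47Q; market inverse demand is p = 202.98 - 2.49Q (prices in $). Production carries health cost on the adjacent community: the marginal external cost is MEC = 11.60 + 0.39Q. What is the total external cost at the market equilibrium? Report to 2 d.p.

$580.38

Market equilibrium (private): 42.31 + 2.47Q = 202.98 - 2.49Q → Q_m = 32.3931.
Total external cost = ∫₀^{Q_m} (11.60 + 0.39Q) dQ = 11.60×32.3931 + ½×0.39×32.3931² = 580.3760.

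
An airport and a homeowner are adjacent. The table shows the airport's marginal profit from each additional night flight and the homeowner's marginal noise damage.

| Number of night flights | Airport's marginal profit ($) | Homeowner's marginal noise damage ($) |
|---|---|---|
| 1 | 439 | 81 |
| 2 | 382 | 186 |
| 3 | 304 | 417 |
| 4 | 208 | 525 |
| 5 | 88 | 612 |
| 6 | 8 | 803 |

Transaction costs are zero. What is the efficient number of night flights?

Bargaining reaches the level where marginal profit last exceeds marginal noise damage.
That holds through level 2 (382 ≥ 186) but not at 3 (304 < 417).

2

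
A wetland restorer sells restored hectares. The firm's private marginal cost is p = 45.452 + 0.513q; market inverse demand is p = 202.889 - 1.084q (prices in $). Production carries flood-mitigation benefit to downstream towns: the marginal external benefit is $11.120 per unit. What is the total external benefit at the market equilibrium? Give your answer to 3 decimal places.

$1096.243

Market equilibrium (private): 45.452 + 0.513q = 202.889 - 1.084q → q_m = 98.5830.
Total external benefit = MEB × q_m = 11.120 × 98.5830 = 1096.2430.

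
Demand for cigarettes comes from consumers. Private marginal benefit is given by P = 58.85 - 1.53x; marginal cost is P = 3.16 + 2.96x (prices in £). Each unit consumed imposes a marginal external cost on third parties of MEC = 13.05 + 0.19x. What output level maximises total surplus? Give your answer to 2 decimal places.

Social marginal benefit = demand − MEC = 45.80 - 1.72x.
Set SMB = MC: 45.80 - 1.72x = 3.16 + 2.96x → x* = 9.1111.

x* = 9.11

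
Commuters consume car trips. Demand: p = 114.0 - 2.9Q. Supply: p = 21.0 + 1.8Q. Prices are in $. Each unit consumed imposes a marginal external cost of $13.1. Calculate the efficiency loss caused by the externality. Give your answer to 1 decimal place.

Market equilibrium (private): 21.0 + 1.8Q = 114.0 - 2.9Q → Q_m = 19.7872.
Social marginal benefit = demand − MEC = 100.9 - 2.9Q.
Set SMB = MC: 100.9 - 2.9Q = 21.0 + 1.8Q → Q* = 17.0000.
The loss is the area between SMB and MC from Q* to Q_m; with linear curves that's a triangle of height MEC(Q_m).
DWL = ½ × 2.7872 × 13.1000 = 18.2562.

DWL = $18.3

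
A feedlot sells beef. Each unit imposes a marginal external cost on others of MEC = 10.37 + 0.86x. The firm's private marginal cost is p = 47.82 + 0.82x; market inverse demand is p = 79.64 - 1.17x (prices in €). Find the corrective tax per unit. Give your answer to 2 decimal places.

tax = €16.84 per unit

Social marginal cost = private MC + MEC = 58.19 + 1.68x.
Set SMC = demand: 58.19 + 1.68x = 79.64 - 1.17x → x* = 7.5263.
The Pigouvian tax equals MEC at x*: 10.37 + 0.86×7.5263 = 16.8426.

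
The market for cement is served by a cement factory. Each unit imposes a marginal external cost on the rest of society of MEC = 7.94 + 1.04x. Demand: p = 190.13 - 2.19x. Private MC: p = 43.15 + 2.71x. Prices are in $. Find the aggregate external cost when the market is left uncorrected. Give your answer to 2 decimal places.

$706.04

Market equilibrium (private): 43.15 + 2.71x = 190.13 - 2.19x → x_m = 29.9959.
Total external cost = ∫₀^{x_m} (7.94 + 1.04x) dx = 7.94×29.9959 + ½×1.04×29.9959² = 706.0395.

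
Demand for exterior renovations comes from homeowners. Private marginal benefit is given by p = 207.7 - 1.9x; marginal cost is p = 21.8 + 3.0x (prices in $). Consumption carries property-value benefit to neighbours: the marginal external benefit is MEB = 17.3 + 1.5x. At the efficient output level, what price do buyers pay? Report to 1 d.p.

Social marginal benefit = demand + MEB = 225.0 - 0.4x.
Set SMB = MC: 225.0 - 0.4x = 21.8 + 3.0x → x* = 59.7647.
Consumer price on the demand curve at x*: 207.7 − 1.9×59.7647 = 94.1471.

P = $94.1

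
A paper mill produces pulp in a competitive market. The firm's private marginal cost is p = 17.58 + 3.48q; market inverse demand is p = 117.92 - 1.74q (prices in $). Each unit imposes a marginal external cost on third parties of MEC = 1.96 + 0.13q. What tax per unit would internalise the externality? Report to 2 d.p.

tax = $4.35 per unit

Social marginal cost = private MC + MEC = 19.54 + 3.61q.
Set SMC = demand: 19.54 + 3.61q = 117.92 - 1.74q → q* = 18.3888.
The Pigouvian tax equals MEC at q*: 1.96 + 0.13×18.3888 = 4.3505.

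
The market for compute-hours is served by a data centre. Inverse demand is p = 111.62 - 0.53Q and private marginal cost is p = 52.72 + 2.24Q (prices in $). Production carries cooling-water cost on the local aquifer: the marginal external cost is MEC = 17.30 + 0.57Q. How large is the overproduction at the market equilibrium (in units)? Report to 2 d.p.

8.81 units

Market equilibrium (private): 52.72 + 2.24Q = 111.62 - 0.53Q → Q_m = 21.2635.
Social marginal cost = private MC + MEC = 70.02 + 2.81Q.
Set SMC = demand: 70.02 + 2.81Q = 111.62 - 0.53Q → Q* = 12.4551.
Gap = |21.2635 − 12.4551| = 8.8084.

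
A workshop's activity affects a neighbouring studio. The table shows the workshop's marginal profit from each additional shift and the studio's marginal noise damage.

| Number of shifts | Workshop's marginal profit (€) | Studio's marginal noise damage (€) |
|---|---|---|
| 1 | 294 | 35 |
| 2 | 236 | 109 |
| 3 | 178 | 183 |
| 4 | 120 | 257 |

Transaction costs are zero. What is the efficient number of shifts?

2

Bargaining reaches the level where marginal profit last exceeds marginal noise damage.
That holds through level 2 (236 ≥ 109) but not at 3 (178 < 183).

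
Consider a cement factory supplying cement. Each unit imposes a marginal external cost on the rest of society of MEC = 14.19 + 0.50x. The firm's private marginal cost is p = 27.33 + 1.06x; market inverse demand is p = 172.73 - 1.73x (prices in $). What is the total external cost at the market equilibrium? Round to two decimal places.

$1418.49

Market equilibrium (private): 27.33 + 1.06x = 172.73 - 1.73x → x_m = 52.1147.
Total external cost = ∫₀^{x_m} (14.19 + 0.50x) dx = 14.19×52.1147 + ½×0.50×52.1147² = 1418.4931.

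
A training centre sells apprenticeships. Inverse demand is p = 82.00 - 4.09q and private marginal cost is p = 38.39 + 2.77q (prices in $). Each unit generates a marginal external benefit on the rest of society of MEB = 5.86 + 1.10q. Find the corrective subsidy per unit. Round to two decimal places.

Social marginal cost = private MC − MEB = 32.53 + 1.67q.
Set SMC = demand: 32.53 + 1.67q = 82.00 - 4.09q → q* = 8.5885.
The Pigouvian subsidy equals MEB at q*: 5.86 + 1.10×8.5885 = 15.3074.

subsidy = $15.31 per unit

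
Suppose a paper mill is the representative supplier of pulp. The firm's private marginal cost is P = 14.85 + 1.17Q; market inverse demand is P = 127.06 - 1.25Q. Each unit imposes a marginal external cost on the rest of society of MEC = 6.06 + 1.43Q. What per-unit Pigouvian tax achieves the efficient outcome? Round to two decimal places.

Social marginal cost = private MC + MEC = 20.91 + 2.60Q.
Set SMC = demand: 20.91 + 2.60Q = 127.06 - 1.25Q → Q* = 27.5714.
The Pigouvian tax equals MEC at Q*: 6.06 + 1.43×27.5714 = 45.4871.

tax = 45.49 per unit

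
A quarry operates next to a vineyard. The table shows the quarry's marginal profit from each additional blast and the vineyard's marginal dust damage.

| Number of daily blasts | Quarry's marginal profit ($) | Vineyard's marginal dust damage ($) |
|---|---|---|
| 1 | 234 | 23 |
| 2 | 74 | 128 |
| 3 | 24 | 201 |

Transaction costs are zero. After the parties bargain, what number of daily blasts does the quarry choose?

Bargaining reaches the level where marginal profit last exceeds marginal dust damage.
That holds through level 1 (234 ≥ 23) but not at 2 (74 < 128).

1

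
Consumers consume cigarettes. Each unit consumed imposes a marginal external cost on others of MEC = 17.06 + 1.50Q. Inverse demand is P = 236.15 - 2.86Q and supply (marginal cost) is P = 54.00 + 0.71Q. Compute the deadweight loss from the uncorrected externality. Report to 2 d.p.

DWL = 863.88

Market equilibrium (private): 54.00 + 0.71Q = 236.15 - 2.86Q → Q_m = 51.0224.
Social marginal benefit = demand − MEC = 219.09 - 4.36Q.
Set SMB = MC: 219.09 - 4.36Q = 54.00 + 0.71Q → Q* = 32.5621.
The welfare-loss triangle has base |Q_m − Q*| and height MEC(Q_m) (the vertical gap between SMB and MC is zero at Q* and MEC at Q_m).
DWL = ½ × 18.4603 × 93.5936 = 863.8830.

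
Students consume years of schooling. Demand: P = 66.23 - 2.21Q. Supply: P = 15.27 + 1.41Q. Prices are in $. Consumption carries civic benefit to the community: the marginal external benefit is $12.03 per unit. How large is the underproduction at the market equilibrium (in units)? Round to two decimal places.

Market equilibrium (private): 15.27 + 1.41Q = 66.23 - 2.21Q → Q_m = 14.0773.
Social marginal benefit = demand + MEB = 78.26 - 2.21Q.
Set SMB = MC: 78.26 - 2.21Q = 15.27 + 1.41Q → Q* = 17.4006.
Gap = |14.0773 − 17.4006| = 3.3233.

3.32 units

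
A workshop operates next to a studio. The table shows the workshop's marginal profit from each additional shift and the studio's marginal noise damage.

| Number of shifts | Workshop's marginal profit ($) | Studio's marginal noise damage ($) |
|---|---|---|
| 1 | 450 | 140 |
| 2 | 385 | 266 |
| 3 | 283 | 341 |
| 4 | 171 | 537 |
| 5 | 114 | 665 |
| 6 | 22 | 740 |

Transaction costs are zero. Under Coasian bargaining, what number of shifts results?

Bargaining reaches the level where marginal profit last exceeds marginal noise damage.
That holds through level 2 (385 ≥ 266) but not at 3 (283 < 341).

2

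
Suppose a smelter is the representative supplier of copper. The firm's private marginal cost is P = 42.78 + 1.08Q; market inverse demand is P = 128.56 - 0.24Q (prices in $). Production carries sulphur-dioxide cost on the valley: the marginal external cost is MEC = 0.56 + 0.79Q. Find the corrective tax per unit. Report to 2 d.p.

Social marginal cost = private MC + MEC = 43.34 + 1.87Q.
Set SMC = demand: 43.34 + 1.87Q = 128.56 - 0.24Q → Q* = 40.3886.
The Pigouvian tax equals MEC at Q*: 0.56 + 0.79×40.3886 = 32.4670.

tax = $32.47 per unit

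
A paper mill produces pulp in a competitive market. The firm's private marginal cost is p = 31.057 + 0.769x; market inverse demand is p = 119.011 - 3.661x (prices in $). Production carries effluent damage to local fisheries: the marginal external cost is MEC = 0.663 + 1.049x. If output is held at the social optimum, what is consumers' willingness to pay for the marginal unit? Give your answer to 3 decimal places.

P = $60.684

Social marginal cost = private MC + MEC = 31.720 + 1.818x.
Set SMC = demand: 31.720 + 1.818x = 119.011 - 3.661x → x* = 15.9319.
Consumer price on the demand curve at x*: 119.011 − 3.661×15.9319 = 60.6843.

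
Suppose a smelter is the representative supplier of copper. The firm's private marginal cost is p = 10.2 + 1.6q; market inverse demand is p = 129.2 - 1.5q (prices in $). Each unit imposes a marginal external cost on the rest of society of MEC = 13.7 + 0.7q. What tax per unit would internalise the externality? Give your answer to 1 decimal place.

Social marginal cost = private MC + MEC = 23.9 + 2.3q.
Set SMC = demand: 23.9 + 2.3q = 129.2 - 1.5q → q* = 27.7105.
The Pigouvian tax equals MEC at q*: 13.7 + 0.7×27.7105 = 33.0974.

tax = $33.1 per unit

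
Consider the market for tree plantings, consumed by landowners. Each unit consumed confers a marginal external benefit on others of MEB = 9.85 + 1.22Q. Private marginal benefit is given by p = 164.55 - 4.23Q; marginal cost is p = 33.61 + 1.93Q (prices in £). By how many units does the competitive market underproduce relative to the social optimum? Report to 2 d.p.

7.24 units

Market equilibrium (private): 33.61 + 1.93Q = 164.55 - 4.23Q → Q_m = 21.2565.
Social marginal benefit = demand + MEB = 174.40 - 3.01Q.
Set SMB = MC: 174.40 - 3.01Q = 33.61 + 1.93Q → Q* = 28.5000.
Gap = |21.2565 − 28.5000| = 7.2435.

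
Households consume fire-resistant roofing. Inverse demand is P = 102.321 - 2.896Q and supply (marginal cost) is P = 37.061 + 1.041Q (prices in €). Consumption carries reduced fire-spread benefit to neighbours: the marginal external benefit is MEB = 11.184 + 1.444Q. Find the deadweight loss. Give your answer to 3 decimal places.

DWL = €247.373

Market equilibrium (private): 37.061 + 1.041Q = 102.321 - 2.896Q → Q_m = 16.5761.
Social marginal benefit = demand + MEB = 113.505 - 1.452Q.
Set SMB = MC: 113.505 - 1.452Q = 37.061 + 1.041Q → Q* = 30.6635.
Between Q* and Q_m the wedge SMB − MC runs linearly from 0 to MEB(Q_m), so the loss is a triangle.
DWL = ½ × 14.0874 × 35.1198 = 247.3733.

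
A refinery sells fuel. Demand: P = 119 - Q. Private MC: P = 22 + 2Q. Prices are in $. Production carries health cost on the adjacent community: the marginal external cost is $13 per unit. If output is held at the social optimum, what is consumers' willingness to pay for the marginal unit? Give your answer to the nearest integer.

Social marginal cost = private MC + MEC = 35 + 2Q.
Set SMC = demand: 35 + 2Q = 119 - Q → Q* = 28.0000.
Consumer price on the demand curve at Q*: 119 − 1×28.0000 = 91.0000.

P = $91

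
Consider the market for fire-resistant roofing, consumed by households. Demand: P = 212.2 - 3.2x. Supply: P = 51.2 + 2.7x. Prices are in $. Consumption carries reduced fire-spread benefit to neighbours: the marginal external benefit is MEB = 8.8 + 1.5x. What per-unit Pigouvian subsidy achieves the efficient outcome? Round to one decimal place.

subsidy = $66.7 per unit

Social marginal benefit = demand + MEB = 221.0 - 1.7x.
Set SMB = MC: 221.0 - 1.7x = 51.2 + 2.7x → x* = 38.5909.
The Pigouvian subsidy equals MEB at x*: 8.8 + 1.5×38.5909 = 66.6864.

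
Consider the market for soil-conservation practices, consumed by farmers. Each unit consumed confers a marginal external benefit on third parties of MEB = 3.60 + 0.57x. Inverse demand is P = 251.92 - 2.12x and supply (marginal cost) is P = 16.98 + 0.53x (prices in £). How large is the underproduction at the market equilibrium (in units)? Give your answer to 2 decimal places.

26.03 units

Market equilibrium (private): 16.98 + 0.53x = 251.92 - 2.12x → x_m = 88.6566.
Social marginal benefit = demand + MEB = 255.52 - 1.55x.
Set SMB = MC: 255.52 - 1.55x = 16.98 + 0.53x → x* = 114.6827.
Gap = |88.6566 − 114.6827| = 26.0261.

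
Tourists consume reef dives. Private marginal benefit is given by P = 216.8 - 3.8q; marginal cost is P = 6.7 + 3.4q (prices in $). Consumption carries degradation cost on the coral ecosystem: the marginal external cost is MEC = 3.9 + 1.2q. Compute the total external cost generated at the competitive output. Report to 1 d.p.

Market equilibrium (private): 6.7 + 3.4q = 216.8 - 3.8q → q_m = 29.1806.
Total external cost = ∫₀^{q_m} (3.9 + 1.2q) dq = 3.9×29.1806 + ½×1.2×29.1806² = 624.7088.

$624.7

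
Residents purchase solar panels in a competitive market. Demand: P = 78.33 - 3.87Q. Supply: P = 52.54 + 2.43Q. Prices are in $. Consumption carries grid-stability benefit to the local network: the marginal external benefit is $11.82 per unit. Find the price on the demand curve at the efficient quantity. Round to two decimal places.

P = $55.23

Social marginal benefit = demand + MEB = 90.15 - 3.87Q.
Set SMB = MC: 90.15 - 3.87Q = 52.54 + 2.43Q → Q* = 5.9698.
Consumer price on the demand curve at Q*: 78.33 − 3.87×5.9698 = 55.2269.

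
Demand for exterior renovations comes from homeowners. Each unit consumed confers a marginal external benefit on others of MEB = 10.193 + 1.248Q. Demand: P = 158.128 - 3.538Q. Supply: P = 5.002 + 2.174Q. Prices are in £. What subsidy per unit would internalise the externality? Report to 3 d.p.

Social marginal benefit = demand + MEB = 168.321 - 2.290Q.
Set SMB = MC: 168.321 - 2.290Q = 5.002 + 2.174Q → Q* = 36.5858.
The Pigouvian subsidy equals MEB at Q*: 10.193 + 1.248×36.5858 = 55.8521.

subsidy = £55.852 per unit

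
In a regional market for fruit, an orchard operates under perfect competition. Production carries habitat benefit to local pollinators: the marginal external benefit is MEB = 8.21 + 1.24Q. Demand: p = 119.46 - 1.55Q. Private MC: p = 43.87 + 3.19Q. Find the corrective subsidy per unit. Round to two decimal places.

Social marginal cost = private MC − MEB = 35.66 + 1.95Q.
Set SMC = demand: 35.66 + 1.95Q = 119.46 - 1.55Q → Q* = 23.9429.
The Pigouvian subsidy equals MEB at Q*: 8.21 + 1.24×23.9429 = 37.8992.

subsidy = 37.90 per unit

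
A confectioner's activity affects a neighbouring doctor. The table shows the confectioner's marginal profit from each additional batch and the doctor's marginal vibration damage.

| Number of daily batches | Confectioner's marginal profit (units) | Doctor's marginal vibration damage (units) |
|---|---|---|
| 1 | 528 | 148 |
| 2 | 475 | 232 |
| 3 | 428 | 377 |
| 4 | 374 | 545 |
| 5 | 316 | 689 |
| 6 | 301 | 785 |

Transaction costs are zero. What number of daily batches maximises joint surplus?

Bargaining reaches the level where marginal profit last exceeds marginal vibration damage.
That holds through level 3 (428 ≥ 377) but not at 4 (374 < 545).

3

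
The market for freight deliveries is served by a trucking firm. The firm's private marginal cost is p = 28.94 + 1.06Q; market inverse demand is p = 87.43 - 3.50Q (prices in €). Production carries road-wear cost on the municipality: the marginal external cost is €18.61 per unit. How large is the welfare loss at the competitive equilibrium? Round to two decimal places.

Market equilibrium (private): 28.94 + 1.06Q = 87.43 - 3.50Q → Q_m = 12.8268.
Social marginal cost = private MC + MEC = 47.55 + 1.06Q.
Set SMC = demand: 47.55 + 1.06Q = 87.43 - 3.50Q → Q* = 8.7456.
Between Q* and Q_m the wedge SMC − demand runs linearly from 0 to MEC(Q_m), so the loss is a triangle.
DWL = ½ × 4.0812 × 18.6100 = 37.9756.

DWL = €37.98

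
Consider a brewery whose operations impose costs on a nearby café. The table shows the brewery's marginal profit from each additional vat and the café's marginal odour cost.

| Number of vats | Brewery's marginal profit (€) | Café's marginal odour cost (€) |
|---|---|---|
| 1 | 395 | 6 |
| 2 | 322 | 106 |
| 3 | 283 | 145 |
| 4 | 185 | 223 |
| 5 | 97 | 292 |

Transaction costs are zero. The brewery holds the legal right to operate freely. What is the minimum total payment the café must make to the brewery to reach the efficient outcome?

Left alone the brewery would choose level 5 (marginal profit stays positive).
Efficient level: k* = 3 (marginal profit ≥ marginal odour cost through 3).
The café must at least cover the brewery's forgone profit from cutting 5→3: 185 + 97 = 282.

€282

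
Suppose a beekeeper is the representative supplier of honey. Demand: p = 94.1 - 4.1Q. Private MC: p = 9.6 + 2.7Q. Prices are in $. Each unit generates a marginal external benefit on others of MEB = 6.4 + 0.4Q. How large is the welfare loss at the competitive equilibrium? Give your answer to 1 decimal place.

Market equilibrium (private): 9.6 + 2.7Q = 94.1 - 4.1Q → Q_m = 12.4265.
Social marginal cost = private MC − MEB = 3.2 + 2.3Q.
Set SMC = demand: 3.2 + 2.3Q = 94.1 - 4.1Q → Q* = 14.2031.
Between Q* and Q_m the wedge demand − SMC runs linearly from 0 to MEB(Q_m), so the loss is a triangle.
DWL = ½ × 1.7766 × 11.3706 = 10.1005.

DWL = $10.1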